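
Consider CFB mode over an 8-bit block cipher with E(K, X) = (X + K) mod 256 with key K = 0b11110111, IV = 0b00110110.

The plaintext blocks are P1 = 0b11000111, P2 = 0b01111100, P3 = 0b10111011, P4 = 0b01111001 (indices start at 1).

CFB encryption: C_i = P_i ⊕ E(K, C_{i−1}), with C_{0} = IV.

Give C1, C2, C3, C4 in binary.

C1 = 0b11101010, C2 = 0b10011101, C3 = 0b00101111, C4 = 0b01011111

C1: E(K, 0b00110110) = 0b00101101; 0b11000111 ⊕ 0b00101101 = 0b11101010.
C2: E(K, 0b11101010) = 0b11100001; 0b01111100 ⊕ 0b11100001 = 0b10011101.
C3: E(K, 0b10011101) = 0b10010100; 0b10111011 ⊕ 0b10010100 = 0b00101111.
C4: E(K, 0b00101111) = 0b00100110; 0b01111001 ⊕ 0b00100110 = 0b01011111.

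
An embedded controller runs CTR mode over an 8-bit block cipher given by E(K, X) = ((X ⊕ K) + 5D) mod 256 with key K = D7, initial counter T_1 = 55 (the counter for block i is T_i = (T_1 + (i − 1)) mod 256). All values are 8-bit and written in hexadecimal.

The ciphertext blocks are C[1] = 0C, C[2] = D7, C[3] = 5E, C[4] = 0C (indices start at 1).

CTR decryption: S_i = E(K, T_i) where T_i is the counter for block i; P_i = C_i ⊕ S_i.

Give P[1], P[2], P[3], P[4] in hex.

P[1] = D3, P[2] = 09, P[3] = 83, P[4] = E0

P[1]: T = 55, S = E(K, T) = DF; 0C ⊕ DF = D3.
P[2]: T = 56, S = E(K, T) = DE; D7 ⊕ DE = 09.
P[3]: T = 57, S = E(K, T) = DD; 5E ⊕ DD = 83.
P[4]: T = 58, S = E(K, T) = EC; 0C ⊕ EC = E0.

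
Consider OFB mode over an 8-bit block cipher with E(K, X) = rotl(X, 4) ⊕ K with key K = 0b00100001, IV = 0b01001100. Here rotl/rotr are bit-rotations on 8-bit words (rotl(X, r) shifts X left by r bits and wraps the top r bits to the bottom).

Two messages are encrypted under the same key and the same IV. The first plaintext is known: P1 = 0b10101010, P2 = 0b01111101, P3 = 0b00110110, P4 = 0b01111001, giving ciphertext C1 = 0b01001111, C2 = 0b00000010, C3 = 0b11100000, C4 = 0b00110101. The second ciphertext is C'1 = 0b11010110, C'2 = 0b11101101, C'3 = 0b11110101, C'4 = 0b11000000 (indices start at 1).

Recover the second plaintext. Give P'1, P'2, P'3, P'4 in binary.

In OFB with a reused IV, both messages share the same keystream S_i, so C_i ⊕ C'_i = P_i ⊕ P'_i and thus P'_i = P_i ⊕ C_i ⊕ C'_i.
P'1: 0b10101010 ⊕ 0b01001111 ⊕ 0b11010110 = 0b00110011.
P'2: 0b01111101 ⊕ 0b00000010 ⊕ 0b11101101 = 0b10010010.
P'3: 0b00110110 ⊕ 0b11100000 ⊕ 0b11110101 = 0b00100011.
P'4: 0b01111001 ⊕ 0b00110101 ⊕ 0b11000000 = 0b10001100.

P'1 = 0b00110011, P'2 = 0b10010010, P'3 = 0b00100011, P'4 = 0b10001100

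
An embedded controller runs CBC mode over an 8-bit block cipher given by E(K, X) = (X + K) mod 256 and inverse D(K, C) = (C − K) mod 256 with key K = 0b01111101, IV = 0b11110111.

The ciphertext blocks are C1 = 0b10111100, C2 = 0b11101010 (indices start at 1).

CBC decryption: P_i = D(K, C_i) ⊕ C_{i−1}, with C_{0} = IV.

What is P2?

P2 = 0b11010001

P2: D(K, 0b11101010) = 0b01101101; 0b01101101 ⊕ 0b10111100 = 0b11010001.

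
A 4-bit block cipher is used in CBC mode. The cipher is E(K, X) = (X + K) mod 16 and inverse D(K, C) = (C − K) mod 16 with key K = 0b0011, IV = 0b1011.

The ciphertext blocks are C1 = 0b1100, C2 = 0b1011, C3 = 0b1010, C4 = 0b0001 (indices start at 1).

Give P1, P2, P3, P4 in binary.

P1 = 0b0010, P2 = 0b0100, P3 = 0b1100, P4 = 0b0100

CBC decryption: P_i = D(K, C_i) ⊕ C_{i−1}, with C_{0} = IV.
P1: D(K, 0b1100) = 0b1001; 0b1001 ⊕ 0b1011 = 0b0010.
P2: D(K, 0b1011) = 0b1000; 0b1000 ⊕ 0b1100 = 0b0100.
P3: D(K, 0b1010) = 0b0111; 0b0111 ⊕ 0b1011 = 0b1100.
P4: D(K, 0b0001) = 0b1110; 0b1110 ⊕ 0b1010 = 0b0100.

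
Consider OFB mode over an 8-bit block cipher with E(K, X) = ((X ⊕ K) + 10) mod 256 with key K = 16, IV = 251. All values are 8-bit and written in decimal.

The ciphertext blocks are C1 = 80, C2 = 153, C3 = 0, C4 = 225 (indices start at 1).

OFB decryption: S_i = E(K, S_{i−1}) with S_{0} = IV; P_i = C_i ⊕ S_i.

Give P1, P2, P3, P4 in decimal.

P1 = 165, P2 = 118, P3 = 9, P4 = 194

P1: S = E(K, 251) = 245; 80 ⊕ 245 = 165.
P2: S = E(K, 245) = 239; 153 ⊕ 239 = 118.
P3: S = E(K, 239) = 9; 0 ⊕ 9 = 9.
P4: S = E(K, 9) = 35; 225 ⊕ 35 = 194.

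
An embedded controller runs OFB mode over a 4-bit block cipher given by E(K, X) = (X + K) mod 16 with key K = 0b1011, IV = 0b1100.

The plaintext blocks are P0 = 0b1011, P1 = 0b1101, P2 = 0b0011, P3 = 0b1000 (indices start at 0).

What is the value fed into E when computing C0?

0b1100

OFB encryption: S_i = E(K, S_{i−1}) with S_{−1} = IV; C_i = P_i ⊕ S_i.
C0: S = E(K, 0b1100) = 0b0111; 0b1011 ⊕ 0b0111 = 0b1100.
So the input to E for block 0 is 0b1100.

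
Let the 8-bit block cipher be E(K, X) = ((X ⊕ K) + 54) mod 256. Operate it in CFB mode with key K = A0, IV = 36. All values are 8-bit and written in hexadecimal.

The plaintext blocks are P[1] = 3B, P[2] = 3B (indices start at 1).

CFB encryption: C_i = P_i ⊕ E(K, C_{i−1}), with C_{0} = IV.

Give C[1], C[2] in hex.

C[1]: E(K, 36) = EA; 3B ⊕ EA = D1.
C[2]: E(K, D1) = C5; 3B ⊕ C5 = FE.

C[1] = D1, C[2] = FE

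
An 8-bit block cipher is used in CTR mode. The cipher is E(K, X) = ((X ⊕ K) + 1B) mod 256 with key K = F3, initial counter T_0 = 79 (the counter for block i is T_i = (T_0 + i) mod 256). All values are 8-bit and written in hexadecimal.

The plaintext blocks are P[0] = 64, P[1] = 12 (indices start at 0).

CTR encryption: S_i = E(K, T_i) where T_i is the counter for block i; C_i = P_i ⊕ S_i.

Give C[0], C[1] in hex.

C[0] = C1, C[1] = B6

C[0]: T = 79, S = E(K, T) = A5; 64 ⊕ A5 = C1.
C[1]: T = 7A, S = E(K, T) = A4; 12 ⊕ A4 = B6.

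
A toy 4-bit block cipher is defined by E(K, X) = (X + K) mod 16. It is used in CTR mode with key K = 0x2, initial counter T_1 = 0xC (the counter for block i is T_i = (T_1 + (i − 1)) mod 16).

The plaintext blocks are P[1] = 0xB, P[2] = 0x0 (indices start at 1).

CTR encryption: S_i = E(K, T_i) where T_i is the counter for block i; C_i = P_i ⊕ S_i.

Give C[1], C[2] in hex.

C[1]: T = 0xC, S = E(K, T) = 0xE; 0xB ⊕ 0xE = 0x5.
C[2]: T = 0xD, S = E(K, T) = 0xF; 0x0 ⊕ 0xF = 0xF.

C[1] = 0x5, C[2] = 0xF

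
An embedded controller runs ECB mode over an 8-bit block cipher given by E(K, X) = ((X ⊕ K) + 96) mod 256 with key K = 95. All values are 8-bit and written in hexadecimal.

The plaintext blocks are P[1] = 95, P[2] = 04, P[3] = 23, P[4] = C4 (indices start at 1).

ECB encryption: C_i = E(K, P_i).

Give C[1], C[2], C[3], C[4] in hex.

C[1] = 96, C[2] = 27, C[3] = 4C, C[4] = E7

C[1]: E(K, 95) = 96.
C[2]: E(K, 04) = 27.
C[3]: E(K, 23) = 4C.
C[4]: E(K, C4) = E7.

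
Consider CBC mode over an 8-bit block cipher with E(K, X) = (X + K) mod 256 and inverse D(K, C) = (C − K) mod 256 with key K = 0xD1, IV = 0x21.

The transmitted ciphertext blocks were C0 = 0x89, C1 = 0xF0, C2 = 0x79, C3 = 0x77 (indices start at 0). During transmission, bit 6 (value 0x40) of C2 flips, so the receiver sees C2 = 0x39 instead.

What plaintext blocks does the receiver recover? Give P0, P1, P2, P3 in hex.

CBC decryption: P_i = D(K, C_i) ⊕ C_{i−1}, with C_{−1} = IV.
Only C2 changed, to 0x39. In CBC, a change in C_i garbles P_i and flips the same bit in P_{i+1}. Decrypting the received ciphertext:
P0: D(K, 0x89) = 0xB8; 0xB8 ⊕ 0x21 = 0x99.
P1: D(K, 0xF0) = 0x1F; 0x1F ⊕ 0x89 = 0x96.
P2: D(K, 0x39) = 0x68; 0x68 ⊕ 0xF0 = 0x98.
P3: D(K, 0x77) = 0xA6; 0xA6 ⊕ 0x39 = 0x9F.
Blocks that differ from the original plaintext: P2, P3.

P0 = 0x99, P1 = 0x96, P2 = 0x98, P3 = 0x9F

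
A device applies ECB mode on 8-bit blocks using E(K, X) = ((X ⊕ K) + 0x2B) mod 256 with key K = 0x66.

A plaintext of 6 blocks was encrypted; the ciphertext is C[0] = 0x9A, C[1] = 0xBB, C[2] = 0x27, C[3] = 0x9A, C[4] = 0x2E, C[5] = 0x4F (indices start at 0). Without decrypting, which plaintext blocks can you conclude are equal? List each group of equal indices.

ECB encrypts each block independently with the same key, so equal ciphertext blocks imply equal plaintext blocks.
C[0] = C[3] = 0x9A, so P[0] = P[3].

P[0] = P[3]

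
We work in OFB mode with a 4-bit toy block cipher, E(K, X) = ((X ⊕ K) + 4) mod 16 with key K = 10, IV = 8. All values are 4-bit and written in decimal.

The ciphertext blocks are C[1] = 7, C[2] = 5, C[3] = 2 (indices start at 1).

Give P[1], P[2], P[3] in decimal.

OFB decryption: S_i = E(K, S_{i−1}) with S_{0} = IV; P_i = C_i ⊕ S_i.
P[1]: S = E(K, 8) = 6; 7 ⊕ 6 = 1.
P[2]: S = E(K, 6) = 0; 5 ⊕ 0 = 5.
P[3]: S = E(K, 0) = 14; 2 ⊕ 14 = 12.

P[1] = 1, P[2] = 5, P[3] = 12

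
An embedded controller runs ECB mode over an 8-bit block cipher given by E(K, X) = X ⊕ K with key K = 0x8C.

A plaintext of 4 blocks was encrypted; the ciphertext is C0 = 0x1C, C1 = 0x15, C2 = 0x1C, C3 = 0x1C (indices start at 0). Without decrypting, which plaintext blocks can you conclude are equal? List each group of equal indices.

P0 = P2 = P3

ECB encrypts each block independently with the same key, so equal ciphertext blocks imply equal plaintext blocks.
C0 = C2 = C3 = 0x1C, so P0 = P2 = P3.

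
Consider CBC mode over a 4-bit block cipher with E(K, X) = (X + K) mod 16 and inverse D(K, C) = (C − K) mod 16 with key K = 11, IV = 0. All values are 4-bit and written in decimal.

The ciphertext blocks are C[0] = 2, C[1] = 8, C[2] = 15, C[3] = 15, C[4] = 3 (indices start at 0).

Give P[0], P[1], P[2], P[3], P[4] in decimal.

P[0] = 7, P[1] = 15, P[2] = 12, P[3] = 11, P[4] = 7

CBC decryption: P_i = D(K, C_i) ⊕ C_{i−1}, with C_{−1} = IV.
P[0]: D(K, 2) = 7; 7 ⊕ 0 = 7.
P[1]: D(K, 8) = 13; 13 ⊕ 2 = 15.
P[2]: D(K, 15) = 4; 4 ⊕ 8 = 12.
P[3]: D(K, 15) = 4; 4 ⊕ 15 = 11.
P[4]: D(K, 3) = 8; 8 ⊕ 15 = 7.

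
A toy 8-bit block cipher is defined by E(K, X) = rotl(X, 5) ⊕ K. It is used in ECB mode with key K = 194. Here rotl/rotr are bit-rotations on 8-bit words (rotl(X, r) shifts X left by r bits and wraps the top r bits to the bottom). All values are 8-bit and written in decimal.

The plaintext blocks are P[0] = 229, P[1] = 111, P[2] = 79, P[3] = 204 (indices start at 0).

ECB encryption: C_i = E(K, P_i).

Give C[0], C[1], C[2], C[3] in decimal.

C[0] = 126, C[1] = 47, C[2] = 43, C[3] = 91

C[0]: E(K, 229) = 126.
C[1]: E(K, 111) = 47.
C[2]: E(K, 79) = 43.
C[3]: E(K, 204) = 91.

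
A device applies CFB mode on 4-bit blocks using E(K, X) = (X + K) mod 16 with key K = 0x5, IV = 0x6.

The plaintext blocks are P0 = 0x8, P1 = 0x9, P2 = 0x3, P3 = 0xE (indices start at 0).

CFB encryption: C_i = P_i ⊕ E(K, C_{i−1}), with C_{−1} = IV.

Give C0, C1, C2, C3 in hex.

C0 = 0x3, C1 = 0x1, C2 = 0x5, C3 = 0x4

C0: E(K, 0x6) = 0xB; 0x8 ⊕ 0xB = 0x3.
C1: E(K, 0x3) = 0x8; 0x9 ⊕ 0x8 = 0x1.
C2: E(K, 0x1) = 0x6; 0x3 ⊕ 0x6 = 0x5.
C3: E(K, 0x5) = 0xA; 0xE ⊕ 0xA = 0x4.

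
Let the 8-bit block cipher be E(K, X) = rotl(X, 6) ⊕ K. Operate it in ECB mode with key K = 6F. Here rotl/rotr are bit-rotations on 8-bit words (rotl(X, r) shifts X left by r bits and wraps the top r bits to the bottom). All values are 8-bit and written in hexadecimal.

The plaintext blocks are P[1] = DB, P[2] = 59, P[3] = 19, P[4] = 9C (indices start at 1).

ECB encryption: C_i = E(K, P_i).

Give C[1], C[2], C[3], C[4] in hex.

C[1]: E(K, DB) = 99.
C[2]: E(K, 59) = 39.
C[3]: E(K, 19) = 29.
C[4]: E(K, 9C) = 48.

C[1] = 99, C[2] = 39, C[3] = 29, C[4] = 48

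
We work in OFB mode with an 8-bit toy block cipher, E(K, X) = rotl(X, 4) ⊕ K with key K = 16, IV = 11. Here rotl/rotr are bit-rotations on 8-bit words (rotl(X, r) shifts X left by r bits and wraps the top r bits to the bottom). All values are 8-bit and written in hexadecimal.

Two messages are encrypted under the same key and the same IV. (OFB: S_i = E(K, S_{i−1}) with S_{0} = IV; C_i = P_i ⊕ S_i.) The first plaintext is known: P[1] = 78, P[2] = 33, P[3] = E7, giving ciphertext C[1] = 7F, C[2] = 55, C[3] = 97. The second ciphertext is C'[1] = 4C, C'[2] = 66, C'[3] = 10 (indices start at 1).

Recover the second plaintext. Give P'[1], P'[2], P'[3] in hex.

P'[1] = 4B, P'[2] = 00, P'[3] = 60

In OFB with a reused IV, both messages share the same keystream S_i, so C_i ⊕ C'_i = P_i ⊕ P'_i and thus P'_i = P_i ⊕ C_i ⊕ C'_i.
P'[1]: 78 ⊕ 7F ⊕ 4C = 4B.
P'[2]: 33 ⊕ 55 ⊕ 66 = 00.
P'[3]: E7 ⊕ 97 ⊕ 10 = 60.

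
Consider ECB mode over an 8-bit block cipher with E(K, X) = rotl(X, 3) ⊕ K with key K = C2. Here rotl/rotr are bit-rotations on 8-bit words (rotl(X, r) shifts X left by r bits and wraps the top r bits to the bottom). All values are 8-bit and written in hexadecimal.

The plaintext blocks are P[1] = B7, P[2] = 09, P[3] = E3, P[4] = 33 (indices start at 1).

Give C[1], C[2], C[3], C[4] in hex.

C[1] = 7F, C[2] = 8A, C[3] = DD, C[4] = 5B

ECB encryption: C_i = E(K, P_i).
C[1]: E(K, B7) = 7F.
C[2]: E(K, 09) = 8A.
C[3]: E(K, E3) = DD.
C[4]: E(K, 33) = 5B.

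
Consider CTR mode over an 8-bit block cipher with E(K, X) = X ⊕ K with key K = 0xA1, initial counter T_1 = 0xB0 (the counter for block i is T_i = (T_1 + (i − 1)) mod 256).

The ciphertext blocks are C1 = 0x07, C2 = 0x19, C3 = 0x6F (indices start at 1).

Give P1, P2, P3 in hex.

CTR decryption: S_i = E(K, T_i) where T_i is the counter for block i; P_i = C_i ⊕ S_i.
P1: T = 0xB0, S = E(K, T) = 0x11; 0x07 ⊕ 0x11 = 0x16.
P2: T = 0xB1, S = E(K, T) = 0x10; 0x19 ⊕ 0x10 = 0x09.
P3: T = 0xB2, S = E(K, T) = 0x13; 0x6F ⊕ 0x13 = 0x7C.

P1 = 0x16, P2 = 0x09, P3 = 0x7C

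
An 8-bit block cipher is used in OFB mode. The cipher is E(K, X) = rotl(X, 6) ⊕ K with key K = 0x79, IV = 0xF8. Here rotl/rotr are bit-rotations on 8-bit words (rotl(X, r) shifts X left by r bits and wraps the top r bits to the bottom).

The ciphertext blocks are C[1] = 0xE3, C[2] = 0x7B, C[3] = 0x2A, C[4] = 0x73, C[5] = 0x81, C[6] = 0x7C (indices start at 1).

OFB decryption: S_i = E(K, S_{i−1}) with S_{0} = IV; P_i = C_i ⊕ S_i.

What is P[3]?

P[3] = 0x79

P[1]: S = E(K, 0xF8) = 0x47; 0xE3 ⊕ 0x47 = 0xA4.
P[2]: S = E(K, 0x47) = 0xA8; 0x7B ⊕ 0xA8 = 0xD3.
P[3]: S = E(K, 0xA8) = 0x53; 0x2A ⊕ 0x53 = 0x79.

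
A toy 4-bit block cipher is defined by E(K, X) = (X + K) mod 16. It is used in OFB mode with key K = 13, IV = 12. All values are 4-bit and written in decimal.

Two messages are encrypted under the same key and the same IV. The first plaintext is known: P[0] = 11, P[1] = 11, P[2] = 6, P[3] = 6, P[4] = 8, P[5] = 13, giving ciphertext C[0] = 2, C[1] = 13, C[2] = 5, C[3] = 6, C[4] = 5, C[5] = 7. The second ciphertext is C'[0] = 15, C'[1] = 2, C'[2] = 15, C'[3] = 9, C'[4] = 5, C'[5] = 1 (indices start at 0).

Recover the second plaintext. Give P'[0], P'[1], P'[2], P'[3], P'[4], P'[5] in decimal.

In OFB with a reused IV, both messages share the same keystream S_i, so C_i ⊕ C'_i = P_i ⊕ P'_i and thus P'_i = P_i ⊕ C_i ⊕ C'_i.
P'[0]: 11 ⊕ 2 ⊕ 15 = 6.
P'[1]: 11 ⊕ 13 ⊕ 2 = 4.
P'[2]: 6 ⊕ 5 ⊕ 15 = 12.
P'[3]: 6 ⊕ 6 ⊕ 9 = 9.
P'[4]: 8 ⊕ 5 ⊕ 5 = 8.
P'[5]: 13 ⊕ 7 ⊕ 1 = 11.

P'[0] = 6, P'[1] = 4, P'[2] = 12, P'[3] = 9, P'[4] = 8, P'[5] = 11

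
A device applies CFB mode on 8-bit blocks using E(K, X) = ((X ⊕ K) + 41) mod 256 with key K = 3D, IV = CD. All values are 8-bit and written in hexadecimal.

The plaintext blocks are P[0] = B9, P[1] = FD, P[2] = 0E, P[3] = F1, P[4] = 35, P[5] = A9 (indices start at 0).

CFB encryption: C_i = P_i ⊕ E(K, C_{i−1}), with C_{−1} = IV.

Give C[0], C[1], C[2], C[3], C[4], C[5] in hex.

C[0]: E(K, CD) = 31; B9 ⊕ 31 = 88.
C[1]: E(K, 88) = F6; FD ⊕ F6 = 0B.
C[2]: E(K, 0B) = 77; 0E ⊕ 77 = 79.
C[3]: E(K, 79) = 85; F1 ⊕ 85 = 74.
C[4]: E(K, 74) = 8A; 35 ⊕ 8A = BF.
C[5]: E(K, BF) = C3; A9 ⊕ C3 = 6A.

C[0] = 88, C[1] = 0B, C[2] = 79, C[3] = 74, C[4] = BF, C[5] = 6A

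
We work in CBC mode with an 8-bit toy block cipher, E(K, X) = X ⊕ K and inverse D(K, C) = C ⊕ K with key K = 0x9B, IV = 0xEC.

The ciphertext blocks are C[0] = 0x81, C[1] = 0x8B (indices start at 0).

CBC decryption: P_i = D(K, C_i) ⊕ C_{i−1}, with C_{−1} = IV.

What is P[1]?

P[1]: D(K, 0x8B) = 0x10; 0x10 ⊕ 0x81 = 0x91.

P[1] = 0x91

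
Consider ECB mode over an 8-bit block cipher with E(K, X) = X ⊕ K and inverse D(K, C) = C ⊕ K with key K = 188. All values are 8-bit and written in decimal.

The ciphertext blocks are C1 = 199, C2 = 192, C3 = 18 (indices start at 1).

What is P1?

ECB decryption: P_i = D(K, C_i).
P1: D(K, 199) = 123.

P1 = 123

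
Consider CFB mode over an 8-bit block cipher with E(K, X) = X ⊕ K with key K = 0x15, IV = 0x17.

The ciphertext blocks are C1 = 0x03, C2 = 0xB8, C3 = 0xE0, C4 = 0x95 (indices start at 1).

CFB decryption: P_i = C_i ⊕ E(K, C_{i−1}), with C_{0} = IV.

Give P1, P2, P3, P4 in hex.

P1: E(K, 0x17) = 0x02; 0x03 ⊕ 0x02 = 0x01.
P2: E(K, 0x03) = 0x16; 0xB8 ⊕ 0x16 = 0xAE.
P3: E(K, 0xB8) = 0xAD; 0xE0 ⊕ 0xAD = 0x4D.
P4: E(K, 0xE0) = 0xF5; 0x95 ⊕ 0xF5 = 0x60.

P1 = 0x01, P2 = 0xAE, P3 = 0x4D, P4 = 0x60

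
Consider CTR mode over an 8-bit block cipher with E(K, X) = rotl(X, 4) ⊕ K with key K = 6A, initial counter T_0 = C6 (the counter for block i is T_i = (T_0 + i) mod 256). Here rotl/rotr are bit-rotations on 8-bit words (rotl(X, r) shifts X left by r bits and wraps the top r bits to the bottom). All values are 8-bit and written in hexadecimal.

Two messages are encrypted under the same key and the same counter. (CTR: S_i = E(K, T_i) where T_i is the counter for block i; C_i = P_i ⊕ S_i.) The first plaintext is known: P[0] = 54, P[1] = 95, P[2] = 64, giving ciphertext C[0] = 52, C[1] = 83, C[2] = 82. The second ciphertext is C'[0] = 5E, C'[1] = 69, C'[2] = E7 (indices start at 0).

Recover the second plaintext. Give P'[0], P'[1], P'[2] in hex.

P'[0] = 58, P'[1] = 7F, P'[2] = 01

In CTR with a reused counter, both messages share the same keystream S_i, so C_i ⊕ C'_i = P_i ⊕ P'_i and thus P'_i = P_i ⊕ C_i ⊕ C'_i.
P'[0]: 54 ⊕ 52 ⊕ 5E = 58.
P'[1]: 95 ⊕ 83 ⊕ 69 = 7F.
P'[2]: 64 ⊕ 82 ⊕ E7 = 01.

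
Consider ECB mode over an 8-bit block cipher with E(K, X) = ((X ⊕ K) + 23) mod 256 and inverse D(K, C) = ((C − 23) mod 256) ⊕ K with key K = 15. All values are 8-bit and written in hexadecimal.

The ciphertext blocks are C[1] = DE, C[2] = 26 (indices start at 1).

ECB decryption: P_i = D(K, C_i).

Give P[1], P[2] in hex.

P[1] = AE, P[2] = 16

P[1]: D(K, DE) = AE.
P[2]: D(K, 26) = 16.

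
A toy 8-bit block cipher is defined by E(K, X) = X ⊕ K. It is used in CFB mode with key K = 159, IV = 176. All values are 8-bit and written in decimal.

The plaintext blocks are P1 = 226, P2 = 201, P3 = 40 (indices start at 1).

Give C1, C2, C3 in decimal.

C1 = 205, C2 = 155, C3 = 44

CFB encryption: C_i = P_i ⊕ E(K, C_{i−1}), with C_{0} = IV.
C1: E(K, 176) = 47; 226 ⊕ 47 = 205.
C2: E(K, 205) = 82; 201 ⊕ 82 = 155.
C3: E(K, 155) = 4; 40 ⊕ 4 = 44.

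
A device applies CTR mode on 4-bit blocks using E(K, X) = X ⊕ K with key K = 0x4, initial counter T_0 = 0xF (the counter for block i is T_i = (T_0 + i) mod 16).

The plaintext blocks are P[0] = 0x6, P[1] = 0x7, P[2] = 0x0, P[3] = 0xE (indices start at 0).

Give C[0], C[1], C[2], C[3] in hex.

CTR encryption: S_i = E(K, T_i) where T_i is the counter for block i; C_i = P_i ⊕ S_i.
C[0]: T = 0xF, S = E(K, T) = 0xB; 0x6 ⊕ 0xB = 0xD.
C[1]: T = 0x0, S = E(K, T) = 0x4; 0x7 ⊕ 0x4 = 0x3.
C[2]: T = 0x1, S = E(K, T) = 0x5; 0x0 ⊕ 0x5 = 0x5.
C[3]: T = 0x2, S = E(K, T) = 0x6; 0xE ⊕ 0x6 = 0x8.

C[0] = 0xD, C[1] = 0x3, C[2] = 0x5, C[3] = 0x8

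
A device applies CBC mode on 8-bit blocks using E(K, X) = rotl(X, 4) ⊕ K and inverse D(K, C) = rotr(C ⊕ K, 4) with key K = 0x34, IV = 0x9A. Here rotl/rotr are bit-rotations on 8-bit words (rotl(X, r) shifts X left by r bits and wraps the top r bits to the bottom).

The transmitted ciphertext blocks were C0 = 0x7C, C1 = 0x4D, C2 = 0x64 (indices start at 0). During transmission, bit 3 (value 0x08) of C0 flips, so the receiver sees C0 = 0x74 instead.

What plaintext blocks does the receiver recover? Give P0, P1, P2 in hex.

P0 = 0x9E, P1 = 0xE3, P2 = 0x48

CBC decryption: P_i = D(K, C_i) ⊕ C_{i−1}, with C_{−1} = IV.
Only C0 changed, to 0x74. In CBC, a change in C_i garbles P_i and flips the same bit in P_{i+1}. Decrypting the received ciphertext:
P0: D(K, 0x74) = 0x04; 0x04 ⊕ 0x9A = 0x9E.
P1: D(K, 0x4D) = 0x97; 0x97 ⊕ 0x74 = 0xE3.
P2: D(K, 0x64) = 0x05; 0x05 ⊕ 0x4D = 0x48.
Blocks that differ from the original plaintext: P0, P1.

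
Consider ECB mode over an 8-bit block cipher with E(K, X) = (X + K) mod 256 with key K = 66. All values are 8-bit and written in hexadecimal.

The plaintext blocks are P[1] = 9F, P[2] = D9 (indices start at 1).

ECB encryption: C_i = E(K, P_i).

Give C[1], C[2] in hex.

C[1] = 05, C[2] = 3F

C[1]: E(K, 9F) = 05.
C[2]: E(K, D9) = 3F.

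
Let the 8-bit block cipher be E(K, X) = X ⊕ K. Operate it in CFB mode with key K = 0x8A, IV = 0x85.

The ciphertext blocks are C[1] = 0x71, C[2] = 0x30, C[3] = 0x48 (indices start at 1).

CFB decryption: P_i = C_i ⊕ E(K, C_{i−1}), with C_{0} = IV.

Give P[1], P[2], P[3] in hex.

P[1]: E(K, 0x85) = 0x0F; 0x71 ⊕ 0x0F = 0x7E.
P[2]: E(K, 0x71) = 0xFB; 0x30 ⊕ 0xFB = 0xCB.
P[3]: E(K, 0x30) = 0xBA; 0x48 ⊕ 0xBA = 0xF2.

P[1] = 0x7E, P[2] = 0xCB, P[3] = 0xF2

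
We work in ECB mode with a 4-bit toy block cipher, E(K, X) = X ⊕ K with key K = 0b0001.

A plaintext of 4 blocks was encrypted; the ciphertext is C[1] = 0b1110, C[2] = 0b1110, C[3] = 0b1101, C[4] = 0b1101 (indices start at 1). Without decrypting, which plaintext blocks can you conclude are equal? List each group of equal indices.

P[1] = P[2]; P[3] = P[4]

ECB encrypts each block independently with the same key, so equal ciphertext blocks imply equal plaintext blocks.
C[1] = C[2] = 0b1110, so P[1] = P[2].
C[3] = C[4] = 0b1101, so P[3] = P[4].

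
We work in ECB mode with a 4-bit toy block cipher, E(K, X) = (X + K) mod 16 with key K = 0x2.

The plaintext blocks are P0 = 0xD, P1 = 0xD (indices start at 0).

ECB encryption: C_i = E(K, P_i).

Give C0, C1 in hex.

C0: E(K, 0xD) = 0xF.
C1: E(K, 0xD) = 0xF.

C0 = 0xF, C1 = 0xF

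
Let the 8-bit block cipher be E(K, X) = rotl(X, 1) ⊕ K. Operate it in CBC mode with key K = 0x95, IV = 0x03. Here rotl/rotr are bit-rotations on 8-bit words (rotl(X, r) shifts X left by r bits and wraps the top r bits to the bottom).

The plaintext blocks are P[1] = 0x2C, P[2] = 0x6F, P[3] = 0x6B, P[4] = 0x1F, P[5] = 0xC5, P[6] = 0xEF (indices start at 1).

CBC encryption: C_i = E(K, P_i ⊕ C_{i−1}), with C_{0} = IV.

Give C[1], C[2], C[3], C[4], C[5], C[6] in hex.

C[1]: P[1] ⊕ 0x03 = 0x2F; E(K, 0x2F) = 0xCB.
C[2]: P[2] ⊕ 0xCB = 0xA4; E(K, 0xA4) = 0xDC.
C[3]: P[3] ⊕ 0xDC = 0xB7; E(K, 0xB7) = 0xFA.
C[4]: P[4] ⊕ 0xFA = 0xE5; E(K, 0xE5) = 0x5E.
C[5]: P[5] ⊕ 0x5E = 0x9B; E(K, 0x9B) = 0xA2.
C[6]: P[6] ⊕ 0xA2 = 0x4D; E(K, 0x4D) = 0x0F.

C[1] = 0xCB, C[2] = 0xDC, C[3] = 0xFA, C[4] = 0x5E, C[5] = 0xA2, C[6] = 0x0F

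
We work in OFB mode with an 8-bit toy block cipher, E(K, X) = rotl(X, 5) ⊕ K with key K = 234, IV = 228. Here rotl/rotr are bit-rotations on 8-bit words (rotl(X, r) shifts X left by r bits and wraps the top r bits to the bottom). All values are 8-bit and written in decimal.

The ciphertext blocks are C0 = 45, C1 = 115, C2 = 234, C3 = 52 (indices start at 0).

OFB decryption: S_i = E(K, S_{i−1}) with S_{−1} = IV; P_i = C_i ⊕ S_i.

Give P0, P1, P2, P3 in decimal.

P0 = 91, P1 = 87, P2 = 132, P3 = 19

P0: S = E(K, 228) = 118; 45 ⊕ 118 = 91.
P1: S = E(K, 118) = 36; 115 ⊕ 36 = 87.
P2: S = E(K, 36) = 110; 234 ⊕ 110 = 132.
P3: S = E(K, 110) = 39; 52 ⊕ 39 = 19.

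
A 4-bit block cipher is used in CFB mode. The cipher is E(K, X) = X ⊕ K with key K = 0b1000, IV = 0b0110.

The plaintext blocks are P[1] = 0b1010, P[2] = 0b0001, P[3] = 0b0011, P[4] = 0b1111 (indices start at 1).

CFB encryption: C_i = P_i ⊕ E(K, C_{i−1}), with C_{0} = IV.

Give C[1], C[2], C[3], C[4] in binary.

C[1]: E(K, 0b0110) = 0b1110; 0b1010 ⊕ 0b1110 = 0b0100.
C[2]: E(K, 0b0100) = 0b1100; 0b0001 ⊕ 0b1100 = 0b1101.
C[3]: E(K, 0b1101) = 0b0101; 0b0011 ⊕ 0b0101 = 0b0110.
C[4]: E(K, 0b0110) = 0b1110; 0b1111 ⊕ 0b1110 = 0b0001.

C[1] = 0b0100, C[2] = 0b1101, C[3] = 0b0110, C[4] = 0b0001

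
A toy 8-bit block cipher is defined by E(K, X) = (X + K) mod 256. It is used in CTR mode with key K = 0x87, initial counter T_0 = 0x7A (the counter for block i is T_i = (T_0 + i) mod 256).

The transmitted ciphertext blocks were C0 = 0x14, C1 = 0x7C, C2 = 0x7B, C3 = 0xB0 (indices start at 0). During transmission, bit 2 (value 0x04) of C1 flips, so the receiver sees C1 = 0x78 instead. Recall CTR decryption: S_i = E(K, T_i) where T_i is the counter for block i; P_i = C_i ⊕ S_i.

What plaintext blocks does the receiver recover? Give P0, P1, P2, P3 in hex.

P0 = 0x15, P1 = 0x7A, P2 = 0x78, P3 = 0xB4

Only C1 changed, to 0x78. In CTR, a change in C_i flips the same bit in P_i only; the keystream is unaffected. Decrypting the received ciphertext:
P0: T = 0x7A, S = E(K, T) = 0x01; 0x14 ⊕ 0x01 = 0x15.
P1: T = 0x7B, S = E(K, T) = 0x02; 0x78 ⊕ 0x02 = 0x7A.
P2: T = 0x7C, S = E(K, T) = 0x03; 0x7B ⊕ 0x03 = 0x78.
P3: T = 0x7D, S = E(K, T) = 0x04; 0xB0 ⊕ 0x04 = 0xB4.
Blocks that differ from the original plaintext: P1.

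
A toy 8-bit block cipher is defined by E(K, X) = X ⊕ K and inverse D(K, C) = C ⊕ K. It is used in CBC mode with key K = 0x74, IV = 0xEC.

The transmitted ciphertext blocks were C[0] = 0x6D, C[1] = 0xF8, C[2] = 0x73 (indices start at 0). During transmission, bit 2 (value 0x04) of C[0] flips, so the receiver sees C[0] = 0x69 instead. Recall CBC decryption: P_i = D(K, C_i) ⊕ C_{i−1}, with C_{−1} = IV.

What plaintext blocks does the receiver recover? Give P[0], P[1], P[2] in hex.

Only C[0] changed, to 0x69. In CBC, a change in C_i garbles P_i and flips the same bit in P_{i+1}. Decrypting the received ciphertext:
P[0]: D(K, 0x69) = 0x1D; 0x1D ⊕ 0xEC = 0xF1.
P[1]: D(K, 0xF8) = 0x8C; 0x8C ⊕ 0x69 = 0xE5.
P[2]: D(K, 0x73) = 0x07; 0x07 ⊕ 0xF8 = 0xFF.
Blocks that differ from the original plaintext: P[0], P[1].

P[0] = 0xF1, P[1] = 0xE5, P[2] = 0xFF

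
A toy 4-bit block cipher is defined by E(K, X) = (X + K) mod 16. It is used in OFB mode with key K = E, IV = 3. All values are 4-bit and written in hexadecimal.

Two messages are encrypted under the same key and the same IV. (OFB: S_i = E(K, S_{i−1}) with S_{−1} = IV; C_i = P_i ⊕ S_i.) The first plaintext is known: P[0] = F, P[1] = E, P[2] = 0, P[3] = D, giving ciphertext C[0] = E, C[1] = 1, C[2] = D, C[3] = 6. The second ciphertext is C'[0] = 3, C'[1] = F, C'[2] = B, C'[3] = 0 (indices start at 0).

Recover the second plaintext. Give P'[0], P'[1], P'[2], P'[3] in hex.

In OFB with a reused IV, both messages share the same keystream S_i, so C_i ⊕ C'_i = P_i ⊕ P'_i and thus P'_i = P_i ⊕ C_i ⊕ C'_i.
P'[0]: F ⊕ E ⊕ 3 = 2.
P'[1]: E ⊕ 1 ⊕ F = 0.
P'[2]: 0 ⊕ D ⊕ B = 6.
P'[3]: D ⊕ 6 ⊕ 0 = B.

P'[0] = 2, P'[1] = 0, P'[2] = 6, P'[3] = B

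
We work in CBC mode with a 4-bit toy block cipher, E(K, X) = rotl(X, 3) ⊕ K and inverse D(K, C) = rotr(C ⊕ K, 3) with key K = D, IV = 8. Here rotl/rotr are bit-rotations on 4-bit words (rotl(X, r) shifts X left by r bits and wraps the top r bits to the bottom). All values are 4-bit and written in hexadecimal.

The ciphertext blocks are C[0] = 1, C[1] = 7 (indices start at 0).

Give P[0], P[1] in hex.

P[0] = 1, P[1] = 4

CBC decryption: P_i = D(K, C_i) ⊕ C_{i−1}, with C_{−1} = IV.
P[0]: D(K, 1) = 9; 9 ⊕ 8 = 1.
P[1]: D(K, 7) = 5; 5 ⊕ 1 = 4.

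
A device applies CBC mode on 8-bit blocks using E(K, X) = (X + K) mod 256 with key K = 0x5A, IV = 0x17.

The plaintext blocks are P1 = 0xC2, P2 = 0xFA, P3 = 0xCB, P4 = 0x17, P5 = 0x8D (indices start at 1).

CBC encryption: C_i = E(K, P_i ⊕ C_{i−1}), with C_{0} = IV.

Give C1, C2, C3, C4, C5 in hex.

C1: P1 ⊕ 0x17 = 0xD5; E(K, 0xD5) = 0x2F.
C2: P2 ⊕ 0x2F = 0xD5; E(K, 0xD5) = 0x2F.
C3: P3 ⊕ 0x2F = 0xE4; E(K, 0xE4) = 0x3E.
C4: P4 ⊕ 0x3E = 0x29; E(K, 0x29) = 0x83.
C5: P5 ⊕ 0x83 = 0x0E; E(K, 0x0E) = 0x68.

C1 = 0x2F, C2 = 0x2F, C3 = 0x3E, C4 = 0x83, C5 = 0x68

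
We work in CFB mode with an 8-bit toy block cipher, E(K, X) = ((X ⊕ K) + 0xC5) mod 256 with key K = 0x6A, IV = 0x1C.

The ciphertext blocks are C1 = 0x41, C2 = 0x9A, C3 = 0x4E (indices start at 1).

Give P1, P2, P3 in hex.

P1 = 0x7A, P2 = 0x6A, P3 = 0xFB

CFB decryption: P_i = C_i ⊕ E(K, C_{i−1}), with C_{0} = IV.
P1: E(K, 0x1C) = 0x3B; 0x41 ⊕ 0x3B = 0x7A.
P2: E(K, 0x41) = 0xF0; 0x9A ⊕ 0xF0 = 0x6A.
P3: E(K, 0x9A) = 0xB5; 0x4E ⊕ 0xB5 = 0xFB.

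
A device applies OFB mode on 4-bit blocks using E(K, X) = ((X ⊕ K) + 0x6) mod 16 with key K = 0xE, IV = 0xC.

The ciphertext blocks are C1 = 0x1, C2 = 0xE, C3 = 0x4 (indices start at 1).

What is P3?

OFB decryption: S_i = E(K, S_{i−1}) with S_{0} = IV; P_i = C_i ⊕ S_i.
P1: S = E(K, 0xC) = 0x8; 0x1 ⊕ 0x8 = 0x9.
P2: S = E(K, 0x8) = 0xC; 0xE ⊕ 0xC = 0x2.
P3: S = E(K, 0xC) = 0x8; 0x4 ⊕ 0x8 = 0xC.

P3 = 0xC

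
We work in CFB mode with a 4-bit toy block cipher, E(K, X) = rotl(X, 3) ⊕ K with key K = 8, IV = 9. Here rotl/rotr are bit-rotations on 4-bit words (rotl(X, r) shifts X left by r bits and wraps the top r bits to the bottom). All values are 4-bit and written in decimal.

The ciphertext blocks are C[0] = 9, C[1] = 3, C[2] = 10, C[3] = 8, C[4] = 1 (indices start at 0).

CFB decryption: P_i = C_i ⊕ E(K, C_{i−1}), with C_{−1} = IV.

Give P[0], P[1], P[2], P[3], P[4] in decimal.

P[0] = 13, P[1] = 7, P[2] = 11, P[3] = 5, P[4] = 13

P[0]: E(K, 9) = 4; 9 ⊕ 4 = 13.
P[1]: E(K, 9) = 4; 3 ⊕ 4 = 7.
P[2]: E(K, 3) = 1; 10 ⊕ 1 = 11.
P[3]: E(K, 10) = 13; 8 ⊕ 13 = 5.
P[4]: E(K, 8) = 12; 1 ⊕ 12 = 13.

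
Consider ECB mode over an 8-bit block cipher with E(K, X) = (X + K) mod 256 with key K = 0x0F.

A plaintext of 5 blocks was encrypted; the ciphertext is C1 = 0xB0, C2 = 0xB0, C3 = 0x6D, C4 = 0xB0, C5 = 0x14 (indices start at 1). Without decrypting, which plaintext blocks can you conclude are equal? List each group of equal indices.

ECB encrypts each block independently with the same key, so equal ciphertext blocks imply equal plaintext blocks.
C1 = C2 = C4 = 0xB0, so P1 = P2 = P4.

P1 = P2 = P4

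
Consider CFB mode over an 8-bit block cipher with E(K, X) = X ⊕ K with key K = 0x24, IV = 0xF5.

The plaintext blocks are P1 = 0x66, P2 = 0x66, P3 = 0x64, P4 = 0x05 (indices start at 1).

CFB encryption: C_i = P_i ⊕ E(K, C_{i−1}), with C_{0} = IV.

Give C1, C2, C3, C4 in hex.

C1 = 0xB7, C2 = 0xF5, C3 = 0xB5, C4 = 0x94

C1: E(K, 0xF5) = 0xD1; 0x66 ⊕ 0xD1 = 0xB7.
C2: E(K, 0xB7) = 0x93; 0x66 ⊕ 0x93 = 0xF5.
C3: E(K, 0xF5) = 0xD1; 0x64 ⊕ 0xD1 = 0xB5.
C4: E(K, 0xB5) = 0x91; 0x05 ⊕ 0x91 = 0x94.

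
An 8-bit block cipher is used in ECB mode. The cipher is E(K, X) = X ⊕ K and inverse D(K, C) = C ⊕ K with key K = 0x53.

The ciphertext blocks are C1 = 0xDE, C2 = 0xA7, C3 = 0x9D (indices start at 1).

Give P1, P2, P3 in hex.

P1 = 0x8D, P2 = 0xF4, P3 = 0xCE

ECB decryption: P_i = D(K, C_i).
P1: D(K, 0xDE) = 0x8D.
P2: D(K, 0xA7) = 0xF4.
P3: D(K, 0x9D) = 0xCE.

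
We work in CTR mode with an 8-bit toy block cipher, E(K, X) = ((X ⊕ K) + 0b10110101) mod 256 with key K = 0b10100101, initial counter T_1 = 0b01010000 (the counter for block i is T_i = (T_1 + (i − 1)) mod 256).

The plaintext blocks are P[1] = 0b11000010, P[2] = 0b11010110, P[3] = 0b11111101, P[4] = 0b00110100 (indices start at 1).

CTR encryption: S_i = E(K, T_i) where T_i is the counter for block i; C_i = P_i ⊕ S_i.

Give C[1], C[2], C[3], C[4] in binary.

C[1] = 0b01101000, C[2] = 0b01111111, C[3] = 0b01010001, C[4] = 0b10011111

C[1]: T = 0b01010000, S = E(K, T) = 0b10101010; 0b11000010 ⊕ 0b10101010 = 0b01101000.
C[2]: T = 0b01010001, S = E(K, T) = 0b10101001; 0b11010110 ⊕ 0b10101001 = 0b01111111.
C[3]: T = 0b01010010, S = E(K, T) = 0b10101100; 0b11111101 ⊕ 0b10101100 = 0b01010001.
C[4]: T = 0b01010011, S = E(K, T) = 0b10101011; 0b00110100 ⊕ 0b10101011 = 0b10011111.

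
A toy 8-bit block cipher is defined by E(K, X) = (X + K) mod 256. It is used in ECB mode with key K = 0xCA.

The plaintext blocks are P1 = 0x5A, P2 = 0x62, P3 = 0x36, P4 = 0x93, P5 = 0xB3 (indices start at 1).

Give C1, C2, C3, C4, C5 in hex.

ECB encryption: C_i = E(K, P_i).
C1: E(K, 0x5A) = 0x24.
C2: E(K, 0x62) = 0x2C.
C3: E(K, 0x36) = 0x00.
C4: E(K, 0x93) = 0x5D.
C5: E(K, 0xB3) = 0x7D.

C1 = 0x24, C2 = 0x2C, C3 = 0x00, C4 = 0x5D, C5 = 0x7D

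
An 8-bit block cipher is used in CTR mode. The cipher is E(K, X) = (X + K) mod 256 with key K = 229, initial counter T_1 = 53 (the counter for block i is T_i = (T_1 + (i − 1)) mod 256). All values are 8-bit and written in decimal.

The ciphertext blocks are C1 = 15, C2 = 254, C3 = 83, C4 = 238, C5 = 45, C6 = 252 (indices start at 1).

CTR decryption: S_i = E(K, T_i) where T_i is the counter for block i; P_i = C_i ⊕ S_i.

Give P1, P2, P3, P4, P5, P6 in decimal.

P1: T = 53, S = E(K, T) = 26; 15 ⊕ 26 = 21.
P2: T = 54, S = E(K, T) = 27; 254 ⊕ 27 = 229.
P3: T = 55, S = E(K, T) = 28; 83 ⊕ 28 = 79.
P4: T = 56, S = E(K, T) = 29; 238 ⊕ 29 = 243.
P5: T = 57, S = E(K, T) = 30; 45 ⊕ 30 = 51.
P6: T = 58, S = E(K, T) = 31; 252 ⊕ 31 = 227.

P1 = 21, P2 = 229, P3 = 79, P4 = 243, P5 = 51, P6 = 227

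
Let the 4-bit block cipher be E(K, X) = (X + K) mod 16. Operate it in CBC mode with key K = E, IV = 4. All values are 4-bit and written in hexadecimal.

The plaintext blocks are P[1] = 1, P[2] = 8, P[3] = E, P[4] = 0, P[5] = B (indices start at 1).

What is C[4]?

CBC encryption: C_i = E(K, P_i ⊕ C_{i−1}), with C_{0} = IV.
C[1]: P[1] ⊕ 4 = 5; E(K, 5) = 3.
C[2]: P[2] ⊕ 3 = B; E(K, B) = 9.
C[3]: P[3] ⊕ 9 = 7; E(K, 7) = 5.
C[4]: P[4] ⊕ 5 = 5; E(K, 5) = 3.

C[4] = 3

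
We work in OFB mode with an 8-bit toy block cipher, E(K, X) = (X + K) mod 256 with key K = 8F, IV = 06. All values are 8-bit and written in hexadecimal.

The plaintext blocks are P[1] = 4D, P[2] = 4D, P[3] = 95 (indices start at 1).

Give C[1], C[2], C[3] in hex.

OFB encryption: S_i = E(K, S_{i−1}) with S_{0} = IV; C_i = P_i ⊕ S_i.
C[1]: S = E(K, 06) = 95; 4D ⊕ 95 = D8.
C[2]: S = E(K, 95) = 24; 4D ⊕ 24 = 69.
C[3]: S = E(K, 24) = B3; 95 ⊕ B3 = 26.

C[1] = D8, C[2] = 69, C[3] = 26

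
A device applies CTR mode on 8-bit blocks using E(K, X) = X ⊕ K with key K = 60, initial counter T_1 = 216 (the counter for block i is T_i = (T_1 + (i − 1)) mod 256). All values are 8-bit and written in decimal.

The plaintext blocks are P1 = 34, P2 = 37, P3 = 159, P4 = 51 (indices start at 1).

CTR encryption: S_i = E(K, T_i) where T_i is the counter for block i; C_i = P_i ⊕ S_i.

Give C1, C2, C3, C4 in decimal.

C1: T = 216, S = E(K, T) = 228; 34 ⊕ 228 = 198.
C2: T = 217, S = E(K, T) = 229; 37 ⊕ 229 = 192.
C3: T = 218, S = E(K, T) = 230; 159 ⊕ 230 = 121.
C4: T = 219, S = E(K, T) = 231; 51 ⊕ 231 = 212.

C1 = 198, C2 = 192, C3 = 121, C4 = 212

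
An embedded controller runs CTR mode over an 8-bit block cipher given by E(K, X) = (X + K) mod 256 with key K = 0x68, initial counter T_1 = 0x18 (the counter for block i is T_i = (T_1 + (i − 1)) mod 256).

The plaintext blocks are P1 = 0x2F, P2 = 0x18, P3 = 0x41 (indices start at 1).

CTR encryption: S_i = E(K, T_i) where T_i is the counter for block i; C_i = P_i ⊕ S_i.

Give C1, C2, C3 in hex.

C1: T = 0x18, S = E(K, T) = 0x80; 0x2F ⊕ 0x80 = 0xAF.
C2: T = 0x19, S = E(K, T) = 0x81; 0x18 ⊕ 0x81 = 0x99.
C3: T = 0x1A, S = E(K, T) = 0x82; 0x41 ⊕ 0x82 = 0xC3.

C1 = 0xAF, C2 = 0x99, C3 = 0xC3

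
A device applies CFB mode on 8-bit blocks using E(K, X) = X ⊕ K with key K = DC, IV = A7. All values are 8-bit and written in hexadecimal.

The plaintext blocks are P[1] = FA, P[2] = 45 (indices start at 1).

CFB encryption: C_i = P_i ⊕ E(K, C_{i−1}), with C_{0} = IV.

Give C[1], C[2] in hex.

C[1]: E(K, A7) = 7B; FA ⊕ 7B = 81.
C[2]: E(K, 81) = 5D; 45 ⊕ 5D = 18.

C[1] = 81, C[2] = 18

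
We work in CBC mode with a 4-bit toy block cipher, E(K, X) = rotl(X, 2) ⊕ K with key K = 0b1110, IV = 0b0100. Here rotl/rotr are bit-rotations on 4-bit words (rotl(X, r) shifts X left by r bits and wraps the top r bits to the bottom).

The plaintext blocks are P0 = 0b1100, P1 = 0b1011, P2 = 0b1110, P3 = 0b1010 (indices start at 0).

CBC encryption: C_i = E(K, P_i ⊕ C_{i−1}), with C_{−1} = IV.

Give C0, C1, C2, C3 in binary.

C0: P0 ⊕ 0b0100 = 0b1000; E(K, 0b1000) = 0b1100.
C1: P1 ⊕ 0b1100 = 0b0111; E(K, 0b0111) = 0b0011.
C2: P2 ⊕ 0b0011 = 0b1101; E(K, 0b1101) = 0b1001.
C3: P3 ⊕ 0b1001 = 0b0011; E(K, 0b0011) = 0b0010.

C0 = 0b1100, C1 = 0b0011, C2 = 0b1001, C3 = 0b0010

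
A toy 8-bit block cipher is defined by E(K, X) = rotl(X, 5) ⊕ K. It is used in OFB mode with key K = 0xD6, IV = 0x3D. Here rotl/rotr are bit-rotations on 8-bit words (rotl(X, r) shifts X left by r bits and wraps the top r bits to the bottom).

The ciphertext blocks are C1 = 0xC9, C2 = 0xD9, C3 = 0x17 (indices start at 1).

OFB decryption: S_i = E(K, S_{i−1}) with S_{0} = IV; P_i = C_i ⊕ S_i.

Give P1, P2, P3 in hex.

P1 = 0xB8, P2 = 0x21, P3 = 0xDE

P1: S = E(K, 0x3D) = 0x71; 0xC9 ⊕ 0x71 = 0xB8.
P2: S = E(K, 0x71) = 0xF8; 0xD9 ⊕ 0xF8 = 0x21.
P3: S = E(K, 0xF8) = 0xC9; 0x17 ⊕ 0xC9 = 0xDE.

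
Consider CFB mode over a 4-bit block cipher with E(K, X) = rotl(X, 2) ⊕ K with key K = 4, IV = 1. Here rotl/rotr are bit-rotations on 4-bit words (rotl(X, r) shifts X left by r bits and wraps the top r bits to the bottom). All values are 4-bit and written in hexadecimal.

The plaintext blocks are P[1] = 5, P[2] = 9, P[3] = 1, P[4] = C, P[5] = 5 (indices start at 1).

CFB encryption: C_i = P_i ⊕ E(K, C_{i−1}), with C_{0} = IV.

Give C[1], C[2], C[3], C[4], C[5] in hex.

C[1] = 5, C[2] = 8, C[3] = 7, C[4] = 5, C[5] = 4

C[1]: E(K, 1) = 0; 5 ⊕ 0 = 5.
C[2]: E(K, 5) = 1; 9 ⊕ 1 = 8.
C[3]: E(K, 8) = 6; 1 ⊕ 6 = 7.
C[4]: E(K, 7) = 9; C ⊕ 9 = 5.
C[5]: E(K, 5) = 1; 5 ⊕ 1 = 4.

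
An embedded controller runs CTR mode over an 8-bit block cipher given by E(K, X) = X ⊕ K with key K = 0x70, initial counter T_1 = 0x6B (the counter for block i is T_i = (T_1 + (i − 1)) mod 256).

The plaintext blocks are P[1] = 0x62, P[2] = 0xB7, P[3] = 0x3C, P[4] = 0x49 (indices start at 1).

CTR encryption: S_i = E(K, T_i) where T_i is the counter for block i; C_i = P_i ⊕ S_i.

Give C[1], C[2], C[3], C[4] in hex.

C[1]: T = 0x6B, S = E(K, T) = 0x1B; 0x62 ⊕ 0x1B = 0x79.
C[2]: T = 0x6C, S = E(K, T) = 0x1C; 0xB7 ⊕ 0x1C = 0xAB.
C[3]: T = 0x6D, S = E(K, T) = 0x1D; 0x3C ⊕ 0x1D = 0x21.
C[4]: T = 0x6E, S = E(K, T) = 0x1E; 0x49 ⊕ 0x1E = 0x57.

C[1] = 0x79, C[2] = 0xAB, C[3] = 0x21, C[4] = 0x57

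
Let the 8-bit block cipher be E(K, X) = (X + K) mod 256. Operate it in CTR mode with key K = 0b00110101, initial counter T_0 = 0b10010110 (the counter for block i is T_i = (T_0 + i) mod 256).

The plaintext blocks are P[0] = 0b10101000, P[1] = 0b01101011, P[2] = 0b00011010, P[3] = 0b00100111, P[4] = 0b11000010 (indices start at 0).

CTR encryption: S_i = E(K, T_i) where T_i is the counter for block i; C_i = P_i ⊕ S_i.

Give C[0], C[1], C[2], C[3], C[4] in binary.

C[0] = 0b01100011, C[1] = 0b10100111, C[2] = 0b11010111, C[3] = 0b11101001, C[4] = 0b00001101

C[0]: T = 0b10010110, S = E(K, T) = 0b11001011; 0b10101000 ⊕ 0b11001011 = 0b01100011.
C[1]: T = 0b10010111, S = E(K, T) = 0b11001100; 0b01101011 ⊕ 0b11001100 = 0b10100111.
C[2]: T = 0b10011000, S = E(K, T) = 0b11001101; 0b00011010 ⊕ 0b11001101 = 0b11010111.
C[3]: T = 0b10011001, S = E(K, T) = 0b11001110; 0b00100111 ⊕ 0b11001110 = 0b11101001.
C[4]: T = 0b10011010, S = E(K, T) = 0b11001111; 0b11000010 ⊕ 0b11001111 = 0b00001101.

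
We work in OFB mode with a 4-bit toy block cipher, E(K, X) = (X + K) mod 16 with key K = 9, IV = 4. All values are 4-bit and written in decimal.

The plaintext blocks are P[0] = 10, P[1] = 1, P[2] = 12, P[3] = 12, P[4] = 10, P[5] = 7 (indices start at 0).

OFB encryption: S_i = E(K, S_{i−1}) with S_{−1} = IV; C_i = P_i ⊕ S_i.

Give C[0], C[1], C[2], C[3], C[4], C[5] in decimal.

C[0] = 7, C[1] = 7, C[2] = 3, C[3] = 4, C[4] = 11, C[5] = 13

C[0]: S = E(K, 4) = 13; 10 ⊕ 13 = 7.
C[1]: S = E(K, 13) = 6; 1 ⊕ 6 = 7.
C[2]: S = E(K, 6) = 15; 12 ⊕ 15 = 3.
C[3]: S = E(K, 15) = 8; 12 ⊕ 8 = 4.
C[4]: S = E(K, 8) = 1; 10 ⊕ 1 = 11.
C[5]: S = E(K, 1) = 10; 7 ⊕ 10 = 13.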